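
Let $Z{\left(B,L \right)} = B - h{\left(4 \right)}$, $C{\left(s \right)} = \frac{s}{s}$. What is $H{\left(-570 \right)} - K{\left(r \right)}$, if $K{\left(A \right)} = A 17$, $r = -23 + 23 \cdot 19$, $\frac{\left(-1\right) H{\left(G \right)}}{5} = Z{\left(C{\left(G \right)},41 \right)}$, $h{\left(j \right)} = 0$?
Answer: $-7043$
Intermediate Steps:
$C{\left(s \right)} = 1$
$Z{\left(B,L \right)} = B$ ($Z{\left(B,L \right)} = B - 0 = B + 0 = B$)
$H{\left(G \right)} = -5$ ($H{\left(G \right)} = \left(-5\right) 1 = -5$)
$r = 414$ ($r = -23 + 437 = 414$)
$K{\left(A \right)} = 17 A$
$H{\left(-570 \right)} - K{\left(r \right)} = -5 - 17 \cdot 414 = -5 - 7038 = -7043$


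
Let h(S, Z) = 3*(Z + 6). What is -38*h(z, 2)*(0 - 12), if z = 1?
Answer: 10944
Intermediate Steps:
h(S, Z) = 18 + 3*Z (h(S, Z) = 3*(6 + Z) = 18 + 3*Z)
-38*h(z, 2)*(0 - 12) = -38*(18 + 3*2)*(0 - 12) = -38*(18 + 6)*(-12) = -912*(-12) = -38*(-288) = 10944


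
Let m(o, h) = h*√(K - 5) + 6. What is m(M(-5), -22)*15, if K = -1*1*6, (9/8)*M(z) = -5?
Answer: 90 - 330*I*√11 ≈ 90.0 - 1094.5*I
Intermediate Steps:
M(z) = -40/9 (M(z) = (8/9)*(-5) = -40/9)
K = -6 (K = -1*6 = -6)
m(o, h) = 6 + I*h*√11 (m(o, h) = h*√(-6 - 5) + 6 = h*√(-11) + 6 = h*(I*√11) + 6 = I*h*√11 + 6 = 6 + I*h*√11)
m(M(-5), -22)*15 = (6 + I*(-22)*√11)*15 = (6 - 22*I*√11)*15 = 90 - 330*I*√11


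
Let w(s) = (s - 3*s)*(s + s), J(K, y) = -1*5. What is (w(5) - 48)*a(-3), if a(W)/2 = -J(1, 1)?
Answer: -1480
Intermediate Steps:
J(K, y) = -5
a(W) = 10 (a(W) = 2*(-1*(-5)) = 2*5 = 10)
w(s) = -4*s² (w(s) = (-2*s)*(2*s) = -4*s²)
(w(5) - 48)*a(-3) = (-4*5² - 48)*10 = (-4*25 - 48)*10 = (-100 - 48)*10 = -148*10 = -1480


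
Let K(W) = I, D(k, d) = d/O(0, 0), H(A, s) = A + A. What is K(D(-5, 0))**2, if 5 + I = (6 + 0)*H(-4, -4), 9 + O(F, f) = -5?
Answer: 2809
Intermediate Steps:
O(F, f) = -14 (O(F, f) = -9 - 5 = -14)
H(A, s) = 2*A
D(k, d) = -d/14 (D(k, d) = d/(-14) = d*(-1/14) = -d/14)
I = -53 (I = -5 + (6 + 0)*(2*(-4)) = -5 + 6*(-8) = -5 - 48 = -53)
K(W) = -53
K(D(-5, 0))**2 = (-53)**2 = 2809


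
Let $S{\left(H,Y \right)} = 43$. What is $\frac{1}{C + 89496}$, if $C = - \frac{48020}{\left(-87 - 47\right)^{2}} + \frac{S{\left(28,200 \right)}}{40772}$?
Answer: $\frac{183025508}{16379561589135} \approx 1.1174 \cdot 10^{-5}$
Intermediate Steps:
$C = - \frac{489274833}{183025508}$ ($C = - \frac{48020}{\left(-87 - 47\right)^{2}} + \frac{43}{40772} = - \frac{48020}{\left(-134\right)^{2}} + 43 \cdot \frac{1}{40772} = - \frac{48020}{17956} + \frac{43}{40772} = \left(-48020\right) \frac{1}{17956} + \frac{43}{40772} = - \frac{12005}{4489} + \frac{43}{40772} = - \frac{489274833}{183025508} \approx -2.6733$)
$\frac{1}{C + 89496} = \frac{1}{- \frac{489274833}{183025508} + 89496} = \frac{1}{\frac{16379561589135}{183025508}} = \frac{183025508}{16379561589135}$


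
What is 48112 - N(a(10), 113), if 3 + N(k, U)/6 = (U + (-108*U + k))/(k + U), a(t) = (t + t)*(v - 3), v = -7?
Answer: 1371188/29 ≈ 47282.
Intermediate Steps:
a(t) = -20*t (a(t) = (t + t)*(-7 - 3) = (2*t)*(-10) = -20*t)
N(k, U) = -18 + 6*(k - 107*U)/(U + k) (N(k, U) = -18 + 6*((U + (-108*U + k))/(k + U)) = -18 + 6*((U + (k - 108*U))/(U + k)) = -18 + 6*((k - 107*U)/(U + k)) = -18 + 6*(k - 107*U)/(U + k))
48112 - N(a(10), 113) = 48112 - 12*(-(-20)*10 - 55*113)/(113 - 20*10) = 48112 - 12*(-1*(-200) - 6215)/(113 - 200) = 48112 - 12*(200 - 6215)/(-87) = 48112 - 12*(-1)*(-6015)/87 = 48112 - 1*24060/29 = 48112 - 24060/29 = 1371188/29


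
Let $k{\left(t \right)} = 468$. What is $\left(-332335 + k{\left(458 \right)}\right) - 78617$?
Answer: $-410484$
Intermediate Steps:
$\left(-332335 + k{\left(458 \right)}\right) - 78617 = \left(-332335 + 468\right) - 78617 = -331867 - 78617 = -410484$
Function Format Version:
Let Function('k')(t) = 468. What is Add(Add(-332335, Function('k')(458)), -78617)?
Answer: -410484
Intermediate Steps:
Add(Add(-332335, Function('k')(458)), -78617) = Add(Add(-332335, 468), -78617) = Add(-331867, -78617) = -410484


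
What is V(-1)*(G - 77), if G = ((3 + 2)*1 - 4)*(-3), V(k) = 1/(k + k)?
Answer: 40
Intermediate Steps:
V(k) = 1/(2*k)
G = -3 (G = (5*1 - 4)*(-3) = (5 - 4)*(-3) = 1*(-3) = -3)
V(-1)*(G - 77) = ((½)/(-1))*(-3 - 77) = ((½)*(-1))*(-80) = -½*(-80) = 40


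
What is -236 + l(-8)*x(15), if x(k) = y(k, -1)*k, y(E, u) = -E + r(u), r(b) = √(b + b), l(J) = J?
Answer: 1564 - 120*I*√2 ≈ 1564.0 - 169.71*I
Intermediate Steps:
r(b) = √2*√b (r(b) = √(2*b) = √2*√b)
y(E, u) = -E + √2*√u
x(k) = k*(-k + I*√2) (x(k) = (-k + √2*√(-1))*k = (-k + √2*I)*k = (-k + I*√2)*k = k*(-k + I*√2))
-236 + l(-8)*x(15) = -236 - 120*(-1*15 + I*√2) = -236 - 120*(-15 + I*√2) = -236 - 8*(-225 + 15*I*√2) = -236 + (1800 - 120*I*√2) = 1564 - 120*I*√2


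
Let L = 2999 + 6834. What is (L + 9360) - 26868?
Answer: -7675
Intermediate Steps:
L = 9833
(L + 9360) - 26868 = (9833 + 9360) - 26868 = 19193 - 26868 = -7675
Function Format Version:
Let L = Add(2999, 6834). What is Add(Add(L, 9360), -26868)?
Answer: -7675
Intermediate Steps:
L = 9833
Add(Add(L, 9360), -26868) = Add(Add(9833, 9360), -26868) = Add(19193, -26868) = -7675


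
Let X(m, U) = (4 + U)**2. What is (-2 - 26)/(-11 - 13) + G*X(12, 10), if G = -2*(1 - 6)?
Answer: 11767/6 ≈ 1961.2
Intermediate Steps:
G = 10 (G = -2*(-5) = 10)
(-2 - 26)/(-11 - 13) + G*X(12, 10) = (-2 - 26)/(-11 - 13) + 10*(4 + 10)**2 = -28/(-24) + 10*14**2 = -28*(-1/24) + 10*196 = 7/6 + 1960 = 11767/6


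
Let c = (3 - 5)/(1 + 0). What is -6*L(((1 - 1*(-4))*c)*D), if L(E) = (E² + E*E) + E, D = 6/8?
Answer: -630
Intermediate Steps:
c = -2 (c = -2/1 = -2*1 = -2)
D = ¾ (D = 6*(⅛) = ¾ ≈ 0.75000)
L(E) = E + 2*E² (L(E) = (E² + E²) + E = 2*E² + E = E + 2*E²)
-6*L(((1 - 1*(-4))*c)*D) = -6*((1 - 1*(-4))*(-2))*(¾)*(1 + 2*(((1 - 1*(-4))*(-2))*(¾))) = -6*((1 + 4)*(-2))*(¾)*(1 + 2*(((1 + 4)*(-2))*(¾))) = -6*(5*(-2))*(¾)*(1 + 2*((5*(-2))*(¾))) = -6*(-10*¾)*(1 + 2*(-10*¾)) = -(-45)*(1 + 2*(-15/2)) = -(-45)*(1 - 15) = -(-45)*(-14) = -6*105 = -630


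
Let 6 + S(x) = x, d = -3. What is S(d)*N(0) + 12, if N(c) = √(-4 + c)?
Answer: 12 - 18*I ≈ 12.0 - 18.0*I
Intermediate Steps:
S(x) = -6 + x
S(d)*N(0) + 12 = (-6 - 3)*√(-4 + 0) + 12 = -18*I + 12 = 12 - 18*I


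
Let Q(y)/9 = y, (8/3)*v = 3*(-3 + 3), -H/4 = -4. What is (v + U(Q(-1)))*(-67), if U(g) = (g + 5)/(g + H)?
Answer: 268/7 ≈ 38.286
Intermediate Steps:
H = 16 (H = -4*(-4) = 16)
v = 0 (v = 3*(3*(-3 + 3))/8 = 3*(3*0)/8 = (3/8)*0 = 0)
Q(y) = 9*y
U(g) = (5 + g)/(16 + g) (U(g) = (g + 5)/(g + 16) = (5 + g)/(16 + g))
(v + U(Q(-1)))*(-67) = (0 + (5 + 9*(-1))/(16 + 9*(-1)))*(-67) = (0 + (5 - 9)/(16 - 9))*(-67) = (0 - 4/7)*(-67) = -4/7*(-67) = 268/7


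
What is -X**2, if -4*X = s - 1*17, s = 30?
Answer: -169/16 ≈ -10.563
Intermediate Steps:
X = -13/4 (X = -(30 - 1*17)/4 = -(30 - 17)/4 = -1/4*13 = -13/4 ≈ -3.2500)
-X**2 = -(-13/4)**2 = -1*169/16 = -169/16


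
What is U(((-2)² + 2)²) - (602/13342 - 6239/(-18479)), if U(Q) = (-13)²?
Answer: 174672467/1035911 ≈ 168.62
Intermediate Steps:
U(Q) = 169
U(((-2)² + 2)²) - (602/13342 - 6239/(-18479)) = 169 - (602/13342 - 6239/(-18479)) = 169 - (602*(1/13342) - 6239*(-1/18479)) = 169 - (43/953 + 367/1087) = 169 - 1*396492/1035911 = 169 - 396492/1035911 = 174672467/1035911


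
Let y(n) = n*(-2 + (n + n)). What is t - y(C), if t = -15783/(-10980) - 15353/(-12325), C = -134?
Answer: -326388135239/9021900 ≈ -36177.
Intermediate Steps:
y(n) = n*(-2 + 2*n)
t = 24206761/9021900 (t = -15783*(-1/10980) - 15353*(-1/12325) = 5261/3660 + 15353/12325 = 24206761/9021900 ≈ 2.6831)
t - y(C) = 24206761/9021900 - 2*(-134)*(-1 - 134) = 24206761/9021900 - 2*(-134)*(-135) = 24206761/9021900 - 1*36180 = 24206761/9021900 - 36180 = -326388135239/9021900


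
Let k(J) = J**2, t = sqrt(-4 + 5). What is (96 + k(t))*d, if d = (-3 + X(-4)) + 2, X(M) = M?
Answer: -485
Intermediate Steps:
t = 1 (t = sqrt(1) = 1)
d = -5 (d = (-3 - 4) + 2 = -7 + 2 = -5)
(96 + k(t))*d = (96 + 1**2)*(-5) = (96 + 1)*(-5) = 97*(-5) = -485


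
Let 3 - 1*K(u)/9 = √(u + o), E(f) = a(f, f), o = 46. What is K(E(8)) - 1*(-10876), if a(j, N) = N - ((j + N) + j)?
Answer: 10903 - 9*√30 ≈ 10854.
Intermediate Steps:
a(j, N) = -2*j (a(j, N) = N - ((N + j) + j) = N - (N + 2*j) = N + (-N - 2*j) = -2*j)
E(f) = -2*f
K(u) = 27 - 9*√(46 + u) (K(u) = 27 - 9*√(u + 46) = 27 - 9*√(46 + u))
K(E(8)) - 1*(-10876) = (27 - 9*√(46 - 2*8)) - 1*(-10876) = (27 - 9*√(46 - 16)) + 10876 = (27 - 9*√30) + 10876 = 10903 - 9*√30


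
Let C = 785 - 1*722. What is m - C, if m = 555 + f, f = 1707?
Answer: 2199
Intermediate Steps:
C = 63 (C = 785 - 722 = 63)
m = 2262 (m = 555 + 1707 = 2262)
m - C = 2262 - 1*63 = 2262 - 63 = 2199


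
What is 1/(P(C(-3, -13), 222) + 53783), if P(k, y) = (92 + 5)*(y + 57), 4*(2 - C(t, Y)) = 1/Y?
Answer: 1/80846 ≈ 1.2369e-5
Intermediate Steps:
C(t, Y) = 2 - 1/(4*Y)
P(k, y) = 5529 + 97*y (P(k, y) = 97*(57 + y) = 5529 + 97*y)
1/(P(C(-3, -13), 222) + 53783) = 1/((5529 + 97*222) + 53783) = 1/((5529 + 21534) + 53783) = 1/(27063 + 53783) = 1/80846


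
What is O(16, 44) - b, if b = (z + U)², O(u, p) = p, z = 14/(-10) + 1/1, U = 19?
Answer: -7549/25 ≈ -301.96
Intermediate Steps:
z = -⅖ (z = 14*(-⅒) + 1*1 = -7/5 + 1 = -⅖ ≈ -0.40000)
b = 8649/25 (b = (-⅖ + 19)² = (93/5)² = 8649/25 ≈ 345.96)
O(16, 44) - b = 44 - 1*8649/25 = 44 - 8649/25 = -7549/25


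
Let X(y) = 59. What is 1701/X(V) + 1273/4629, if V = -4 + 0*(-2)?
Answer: 7949036/273111 ≈ 29.105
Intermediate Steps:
V = -4 (V = -4 + 0 = -4)
1701/X(V) + 1273/4629 = 1701/59 + 1273/4629 = 7949036/273111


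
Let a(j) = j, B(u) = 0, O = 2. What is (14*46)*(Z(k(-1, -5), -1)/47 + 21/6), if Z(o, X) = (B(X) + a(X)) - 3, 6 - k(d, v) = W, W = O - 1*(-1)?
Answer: 103362/47 ≈ 2199.2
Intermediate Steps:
W = 3 (W = 2 - 1*(-1) = 2 + 1 = 3)
k(d, v) = 3 (k(d, v) = 6 - 1*3 = 6 - 3 = 3)
Z(o, X) = -3 + X (Z(o, X) = (0 + X) - 3 = X - 3 = -3 + X)
(14*46)*(Z(k(-1, -5), -1)/47 + 21/6) = (14*46)*((-3 - 1)/47 + 21/6) = 644*(-4*1/47 + 21*(⅙)) = 644*(-4/47 + 7/2) = 644*(321/94) = 103362/47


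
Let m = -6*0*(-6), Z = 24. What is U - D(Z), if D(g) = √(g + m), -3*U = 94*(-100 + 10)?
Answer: 2820 - 2*√6 ≈ 2815.1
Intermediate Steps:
U = 2820 (U = -94*(-100 + 10)/3 = -94*(-90)/3 = -⅓*(-8460) = 2820)
m = 0 (m = 0*(-6) = 0)
D(g) = √g (D(g) = √(g + 0) = √g)
U - D(Z) = 2820 - √24 = 2820 - 2*√6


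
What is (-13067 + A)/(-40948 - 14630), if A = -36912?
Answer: 49979/55578 ≈ 0.89926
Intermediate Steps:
(-13067 + A)/(-40948 - 14630) = (-13067 - 36912)/(-40948 - 14630) = -49979/(-55578) = -49979*(-1/55578) = 49979/55578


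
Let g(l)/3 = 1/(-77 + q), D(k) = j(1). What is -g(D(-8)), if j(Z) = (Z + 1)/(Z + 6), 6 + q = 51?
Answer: 3/32 ≈ 0.093750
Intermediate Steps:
q = 45 (q = -6 + 51 = 45)
j(Z) = (1 + Z)/(6 + Z)
D(k) = 2/7 (D(k) = (1 + 1)/(6 + 1) = 2/7)
g(l) = -3/32 (g(l) = 3/(-77 + 45) = 3/(-32) = 3*(-1/32) = -3/32)
-g(D(-8)) = -1*(-3/32) = 3/32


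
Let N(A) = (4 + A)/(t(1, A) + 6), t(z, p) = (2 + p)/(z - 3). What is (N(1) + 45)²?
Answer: 172225/81 ≈ 2126.2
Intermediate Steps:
t(z, p) = (2 + p)/(-3 + z)
N(A) = (4 + A)/(5 - A/2) (N(A) = (4 + A)/((2 + A)/(-3 + 1) + 6) = (4 + A)/((2 + A)/(-2) + 6) = (4 + A)/(-(2 + A)/2 + 6) = (4 + A)/((-1 - A/2) + 6) = (4 + A)/(5 - A/2))
(N(1) + 45)² = (2*(4 + 1)/(10 - 1*1) + 45)² = (2*5/(10 - 1) + 45)² = (2*5/9 + 45)² = (2*(⅑)*5 + 45)² = (10/9 + 45)² = (415/9)² = 172225/81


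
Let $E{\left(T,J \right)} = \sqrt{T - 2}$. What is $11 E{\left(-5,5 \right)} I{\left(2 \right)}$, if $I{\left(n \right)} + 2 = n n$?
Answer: $22 i \sqrt{7} \approx 58.207 i$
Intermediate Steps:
$E{\left(T,J \right)} = \sqrt{-2 + T}$
$I{\left(n \right)} = -2 + n^{2}$ ($I{\left(n \right)} = -2 + n n = -2 + n^{2}$)
$11 E{\left(-5,5 \right)} I{\left(2 \right)} = 11 \sqrt{-2 - 5} \left(-2 + 2^{2}\right) = 11 \sqrt{-7} \left(-2 + 4\right) = 11 i \sqrt{7} \cdot 2 = 22 i \sqrt{7}$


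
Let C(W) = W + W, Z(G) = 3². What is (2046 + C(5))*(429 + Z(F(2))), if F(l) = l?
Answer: 900528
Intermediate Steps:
Z(G) = 9
C(W) = 2*W
(2046 + C(5))*(429 + Z(F(2))) = (2046 + 2*5)*(429 + 9) = (2046 + 10)*438 = 2056*438 = 900528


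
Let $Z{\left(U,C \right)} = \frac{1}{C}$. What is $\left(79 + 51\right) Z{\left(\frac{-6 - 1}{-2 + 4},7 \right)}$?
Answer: $\frac{130}{7} \approx 18.571$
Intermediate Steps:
$\left(79 + 51\right) Z{\left(\frac{-6 - 1}{-2 + 4},7 \right)} = \frac{79 + 51}{7} = 130 \cdot \frac{1}{7} = \frac{130}{7}$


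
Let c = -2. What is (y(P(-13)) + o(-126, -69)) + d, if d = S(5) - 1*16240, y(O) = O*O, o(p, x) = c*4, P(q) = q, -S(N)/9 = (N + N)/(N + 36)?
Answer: -659329/41 ≈ -16081.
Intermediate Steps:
S(N) = -18*N/(36 + N) (S(N) = -9*(N + N)/(N + 36) = -9*2*N/(36 + N) = -18*N/(36 + N))
o(p, x) = -8 (o(p, x) = -2*4 = -8)
y(O) = O²
d = -665930/41 (d = -18*5/(36 + 5) - 1*16240 = -18*5/41 - 16240 = -18*5*1/41 - 16240 = -90/41 - 16240 = -665930/41 ≈ -16242.)
(y(P(-13)) + o(-126, -69)) + d = ((-13)² - 8) - 665930/41 = (169 - 8) - 665930/41 = 161 - 665930/41 = -659329/41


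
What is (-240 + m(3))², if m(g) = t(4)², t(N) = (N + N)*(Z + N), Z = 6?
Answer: 37945600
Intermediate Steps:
t(N) = 2*N*(6 + N) (t(N) = (N + N)*(6 + N) = (2*N)*(6 + N) = 2*N*(6 + N))
m(g) = 6400 (m(g) = (2*4*(6 + 4))² = (2*4*10)² = 80² = 6400)
(-240 + m(3))² = (-240 + 6400)² = 6160² = 37945600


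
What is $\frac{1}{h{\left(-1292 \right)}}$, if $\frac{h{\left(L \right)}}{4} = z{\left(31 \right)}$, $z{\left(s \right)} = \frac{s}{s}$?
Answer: $\frac{1}{4} \approx 0.25$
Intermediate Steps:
$z{\left(s \right)} = 1$
$h{\left(L \right)} = 4$ ($h{\left(L \right)} = 4 \cdot 1 = 4$)
$\frac{1}{h{\left(-1292 \right)}} = \frac{1}{4}$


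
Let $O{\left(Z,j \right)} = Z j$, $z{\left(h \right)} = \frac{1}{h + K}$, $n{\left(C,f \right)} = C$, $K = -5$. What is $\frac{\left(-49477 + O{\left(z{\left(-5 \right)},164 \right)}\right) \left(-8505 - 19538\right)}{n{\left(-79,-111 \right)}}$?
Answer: $- \frac{6939717081}{395} \approx -1.7569 \cdot 10^{7}$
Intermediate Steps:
$z{\left(h \right)} = \frac{1}{-5 + h}$ ($z{\left(h \right)} = \frac{1}{h - 5} = \frac{1}{-5 + h}$)
$\frac{\left(-49477 + O{\left(z{\left(-5 \right)},164 \right)}\right) \left(-8505 - 19538\right)}{n{\left(-79,-111 \right)}} = \frac{\left(-49477 + \frac{1}{-5 - 5} \cdot 164\right) \left(-8505 - 19538\right)}{-79} = \left(-49477 + \frac{1}{-10} \cdot 164\right) \left(-28043\right) \left(- \frac{1}{79}\right) = \left(-49477 - \frac{82}{5}\right) \left(-28043\right) \left(- \frac{1}{79}\right) = \left(- \frac{247467}{5}\right) \left(-28043\right) \left(- \frac{1}{79}\right) = \frac{6939717081}{5} \left(- \frac{1}{79}\right) = - \frac{6939717081}{395}$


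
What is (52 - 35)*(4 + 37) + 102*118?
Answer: 12733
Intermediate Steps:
(52 - 35)*(4 + 37) + 102*118 = 17*41 + 12036 = 697 + 12036 = 12733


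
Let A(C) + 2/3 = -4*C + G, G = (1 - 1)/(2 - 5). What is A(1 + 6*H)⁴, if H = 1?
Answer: 54700816/81 ≈ 6.7532e+5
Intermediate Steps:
G = 0 (G = 0/(-3) = 0*(-⅓) = 0)
A(C) = -⅔ - 4*C (A(C) = -⅔ + (-4*C + 0) = -⅔ - 4*C)
A(1 + 6*H)⁴ = (-⅔ - 4*(1 + 6*1))⁴ = (-⅔ - 4*(1 + 6))⁴ = (-⅔ - 4*7)⁴ = (-⅔ - 28)⁴ = (-86/3)⁴ = 54700816/81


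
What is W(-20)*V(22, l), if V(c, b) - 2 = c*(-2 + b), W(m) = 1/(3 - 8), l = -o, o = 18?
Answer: 438/5 ≈ 87.600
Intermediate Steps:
l = -18 (l = -1*18 = -18)
W(m) = -1/5 (W(m) = 1/(-5) = -1/5)
V(c, b) = 2 + c*(-2 + b)
W(-20)*V(22, l) = -(2 - 2*22 - 18*22)/5 = -(2 - 44 - 396)/5 = -1/5*(-438) = 438/5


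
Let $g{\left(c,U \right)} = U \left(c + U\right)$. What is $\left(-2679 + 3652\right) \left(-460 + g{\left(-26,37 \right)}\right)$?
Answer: $-51569$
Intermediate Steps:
$g{\left(c,U \right)} = U \left(U + c\right)$
$\left(-2679 + 3652\right) \left(-460 + g{\left(-26,37 \right)}\right) = \left(-2679 + 3652\right) \left(-460 + 37 \left(37 - 26\right)\right) = 973 \left(-460 + 37 \cdot 11\right) = 973 \left(-460 + 407\right) = 973 \left(-53\right) = -51569$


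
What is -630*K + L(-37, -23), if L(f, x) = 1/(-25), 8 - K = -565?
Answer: -9024751/25 ≈ -3.6099e+5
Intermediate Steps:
K = 573 (K = 8 - 1*(-565) = 8 + 565 = 573)
L(f, x) = -1/25
-630*K + L(-37, -23) = -630*573 - 1/25 = -360990 - 1/25 = -9024751/25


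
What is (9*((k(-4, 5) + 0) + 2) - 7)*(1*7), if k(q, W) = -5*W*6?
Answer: -9373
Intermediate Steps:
k(q, W) = -30*W
(9*((k(-4, 5) + 0) + 2) - 7)*(1*7) = (9*((-30*5 + 0) + 2) - 7)*(1*7) = (9*((-150 + 0) + 2) - 7)*7 = (9*(-150 + 2) - 7)*7 = (9*(-148) - 7)*7 = (-1332 - 7)*7 = -1339*7 = -9373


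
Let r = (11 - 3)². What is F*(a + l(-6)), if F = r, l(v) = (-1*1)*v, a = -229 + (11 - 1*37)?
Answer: -15936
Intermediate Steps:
r = 64 (r = 8² = 64)
a = -255 (a = -229 + (11 - 37) = -229 - 26 = -255)
l(v) = -v
F = 64
F*(a + l(-6)) = 64*(-255 - 1*(-6)) = 64*(-255 + 6) = 64*(-249) = -15936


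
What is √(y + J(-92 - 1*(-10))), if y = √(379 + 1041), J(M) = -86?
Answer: √(-86 + 2*√355) ≈ 6.951*I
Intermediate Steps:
y = 2*√355 (y = √1420 = 2*√355 ≈ 37.683)
√(y + J(-92 - 1*(-10))) = √(2*√355 - 86) = √(-86 + 2*√355)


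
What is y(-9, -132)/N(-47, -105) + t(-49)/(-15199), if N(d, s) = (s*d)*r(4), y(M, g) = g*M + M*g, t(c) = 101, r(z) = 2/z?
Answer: 23909071/25002355 ≈ 0.95627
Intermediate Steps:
y(M, g) = 2*M*g (y(M, g) = M*g + M*g = 2*M*g)
N(d, s) = d*s/2 (N(d, s) = (s*d)*(2/4) = (d*s)*(2*(¼)) = (d*s)*(½) = d*s/2)
y(-9, -132)/N(-47, -105) + t(-49)/(-15199) = (2*(-9)*(-132))/(((½)*(-47)*(-105))) + 101/(-15199) = 2376/(4935/2) + 101*(-1/15199) = 2376*(2/4935) - 101/15199 = 1584/1645 - 101/15199 = 23909071/25002355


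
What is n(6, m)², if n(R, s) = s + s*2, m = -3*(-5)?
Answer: 2025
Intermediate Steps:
m = 15
n(R, s) = 3*s (n(R, s) = s + 2*s = 3*s)
n(6, m)² = (3*15)² = 45² = 2025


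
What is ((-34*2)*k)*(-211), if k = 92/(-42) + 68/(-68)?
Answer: -961316/21 ≈ -45777.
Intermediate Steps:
k = -67/21 (k = 92*(-1/42) + 68*(-1/68) = -46/21 - 1 = -67/21 ≈ -3.1905)
((-34*2)*k)*(-211) = (-34*2*(-67/21))*(-211) = -68*(-67/21)*(-211) = (4556/21)*(-211) = -961316/21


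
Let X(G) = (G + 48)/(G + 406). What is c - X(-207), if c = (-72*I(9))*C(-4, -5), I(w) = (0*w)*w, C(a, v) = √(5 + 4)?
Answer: 159/199 ≈ 0.79900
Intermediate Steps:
X(G) = (48 + G)/(406 + G)
C(a, v) = 3 (C(a, v) = √9 = 3)
I(w) = 0 (I(w) = 0*w = 0)
c = 0 (c = -72*0*3 = 0*3 = 0)
c - X(-207) = 0 - (48 - 207)/(406 - 207) = 0 - (-159)/199 = 0 - 1*(-159/199) = 0 + 159/199 = 159/199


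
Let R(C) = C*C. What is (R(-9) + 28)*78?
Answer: 8502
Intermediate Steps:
R(C) = C²
(R(-9) + 28)*78 = ((-9)² + 28)*78 = (81 + 28)*78 = 109*78 = 8502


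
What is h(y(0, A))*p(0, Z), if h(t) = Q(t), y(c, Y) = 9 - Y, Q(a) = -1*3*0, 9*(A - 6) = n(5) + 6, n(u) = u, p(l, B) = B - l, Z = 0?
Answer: 0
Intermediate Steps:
A = 65/9 (A = 6 + (5 + 6)/9 = 6 + (⅑)*11 = 6 + 11/9 = 65/9 ≈ 7.2222)
Q(a) = 0 (Q(a) = -3*0 = 0)
h(t) = 0
h(y(0, A))*p(0, Z) = 0*(0 - 1*0) = 0*(0 + 0) = 0*0 = 0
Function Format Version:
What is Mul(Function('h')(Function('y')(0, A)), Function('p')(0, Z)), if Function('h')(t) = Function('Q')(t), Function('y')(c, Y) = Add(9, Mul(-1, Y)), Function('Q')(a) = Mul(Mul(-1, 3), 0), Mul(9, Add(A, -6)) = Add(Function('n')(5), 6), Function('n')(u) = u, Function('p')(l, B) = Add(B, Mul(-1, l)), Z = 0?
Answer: 0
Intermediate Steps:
A = Rational(65, 9) (A = Add(6, Mul(Rational(1, 9), Add(5, 6))) = Add(6, Mul(Rational(1, 9), 11)) = Add(6, Rational(11, 9)) = Rational(65, 9) ≈ 7.2222)
Function('Q')(a) = 0 (Function('Q')(a) = Mul(-3, 0) = 0)
Function('h')(t) = 0
Mul(Function('h')(Function('y')(0, A)), Function('p')(0, Z)) = Mul(0, Add(0, Mul(-1, 0))) = Mul(0, Add(0, 0)) = Mul(0, 0) = 0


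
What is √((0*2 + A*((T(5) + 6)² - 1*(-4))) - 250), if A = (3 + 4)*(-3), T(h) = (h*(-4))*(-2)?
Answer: 11*I*√370 ≈ 211.59*I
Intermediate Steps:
T(h) = 8*h (T(h) = -4*h*(-2) = 8*h)
A = -21 (A = 7*(-3) = -21)
√((0*2 + A*((T(5) + 6)² - 1*(-4))) - 250) = √((0*2 - 21*((8*5 + 6)² - 1*(-4))) - 250) = √((0 - 21*((40 + 6)² + 4)) - 250) = √((0 - 21*(46² + 4)) - 250) = √((0 - 21*(2116 + 4)) - 250) = √((0 - 21*2120) - 250) = √((0 - 44520) - 250) = √(-44520 - 250) = √(-44770) = 11*I*√370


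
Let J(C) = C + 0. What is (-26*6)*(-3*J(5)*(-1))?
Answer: -2340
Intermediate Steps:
J(C) = C
(-26*6)*(-3*J(5)*(-1)) = (-26*6)*(-3*5*(-1)) = -(-2340)*(-1) = -156*15 = -2340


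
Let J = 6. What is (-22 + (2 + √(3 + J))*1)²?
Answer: 289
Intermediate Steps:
(-22 + (2 + √(3 + J))*1)² = (-22 + (2 + √(3 + 6))*1)² = (-22 + (2 + √9)*1)² = (-22 + (2 + 3)*1)² = (-22 + 5*1)² = (-22 + 5)² = (-17)² = 289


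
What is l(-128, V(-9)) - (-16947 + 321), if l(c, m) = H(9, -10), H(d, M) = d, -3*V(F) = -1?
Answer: 16635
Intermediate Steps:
V(F) = ⅓ (V(F) = -⅓*(-1) = ⅓)
l(c, m) = 9
l(-128, V(-9)) - (-16947 + 321) = 9 - (-16947 + 321) = 9 - 1*(-16626) = 9 + 16626 = 16635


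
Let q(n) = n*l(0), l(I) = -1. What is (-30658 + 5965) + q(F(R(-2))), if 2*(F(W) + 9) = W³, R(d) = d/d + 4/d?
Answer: -49367/2 ≈ -24684.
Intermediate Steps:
R(d) = 1 + 4/d
F(W) = -9 + W³/2
q(n) = -n (q(n) = n*(-1) = -n)
(-30658 + 5965) + q(F(R(-2))) = (-30658 + 5965) - (-9 + ((4 - 2)/(-2))³/2) = -24693 - (-9 + (-½*2)³/2) = -24693 - (-9 + (½)*(-1)³) = -24693 - (-9 + (½)*(-1)) = -24693 - (-9 - ½) = -24693 - 1*(-19/2) = -24693 + 19/2 = -49367/2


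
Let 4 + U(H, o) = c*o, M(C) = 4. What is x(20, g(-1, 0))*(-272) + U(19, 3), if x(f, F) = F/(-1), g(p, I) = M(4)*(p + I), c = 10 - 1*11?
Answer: -1095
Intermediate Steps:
c = -1 (c = 10 - 11 = -1)
g(p, I) = 4*I + 4*p (g(p, I) = 4*(p + I) = 4*(I + p) = 4*I + 4*p)
U(H, o) = -4 - o
x(f, F) = -F (x(f, F) = F*(-1) = -F)
x(20, g(-1, 0))*(-272) + U(19, 3) = -(4*0 + 4*(-1))*(-272) + (-4 - 1*3) = -(0 - 4)*(-272) + (-4 - 3) = -1*(-4)*(-272) - 7 = 4*(-272) - 7 = -1088 - 7 = -1095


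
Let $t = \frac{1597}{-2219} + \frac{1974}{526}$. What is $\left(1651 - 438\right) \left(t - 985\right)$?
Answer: $- \frac{695137431339}{583597} \approx -1.1911 \cdot 10^{6}$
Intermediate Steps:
$t = \frac{1770142}{583597}$ ($t = 1597 \left(- \frac{1}{2219}\right) + 1974 \cdot \frac{1}{526} = - \frac{1597}{2219} + \frac{987}{263} = \frac{1770142}{583597} \approx 3.0332$)
$\left(1651 - 438\right) \left(t - 985\right) = \left(1651 - 438\right) \left(\frac{1770142}{583597} - 985\right) = 1213 \left(- \frac{573072903}{583597}\right) = - \frac{695137431339}{583597}$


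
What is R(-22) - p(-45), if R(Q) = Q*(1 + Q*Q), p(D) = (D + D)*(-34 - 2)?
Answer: -13910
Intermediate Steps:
p(D) = -72*D (p(D) = (2*D)*(-36) = -72*D)
R(Q) = Q*(1 + Q²)
R(-22) - p(-45) = (-22 + (-22)³) - (-72)*(-45) = (-22 - 10648) - 1*3240 = -10670 - 3240 = -13910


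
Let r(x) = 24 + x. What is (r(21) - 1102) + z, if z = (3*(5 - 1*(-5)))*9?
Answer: -787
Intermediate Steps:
z = 270 (z = (3*(5 + 5))*9 = (3*10)*9 = 30*9 = 270)
(r(21) - 1102) + z = ((24 + 21) - 1102) + 270 = (45 - 1102) + 270 = -1057 + 270 = -787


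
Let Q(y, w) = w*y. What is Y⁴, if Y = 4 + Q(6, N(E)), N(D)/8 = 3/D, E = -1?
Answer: 384160000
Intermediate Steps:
N(D) = 24/D (N(D) = 8*(3/D) = 24/D)
Y = -140 (Y = 4 + (24/(-1))*6 = 4 + (24*(-1))*6 = 4 - 24*6 = 4 - 144 = -140)
Y⁴ = (-140)⁴ = 384160000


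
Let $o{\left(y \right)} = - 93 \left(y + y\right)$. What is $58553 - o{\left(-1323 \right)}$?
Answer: $-187525$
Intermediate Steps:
$o{\left(y \right)} = - 186 y$ ($o{\left(y \right)} = - 93 \cdot 2 y = - 186 y$)
$58553 - o{\left(-1323 \right)} = 58553 - \left(-186\right) \left(-1323\right) = 58553 - 246078 = -187525$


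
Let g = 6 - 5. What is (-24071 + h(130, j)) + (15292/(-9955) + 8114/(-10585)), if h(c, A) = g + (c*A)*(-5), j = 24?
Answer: -836083265588/21074735 ≈ -39672.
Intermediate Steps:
g = 1
h(c, A) = 1 - 5*A*c (h(c, A) = 1 + (c*A)*(-5) = 1 + (A*c)*(-5) = 1 - 5*A*c)
(-24071 + h(130, j)) + (15292/(-9955) + 8114/(-10585)) = (-24071 + (1 - 5*24*130)) + (15292/(-9955) + 8114/(-10585)) = (-24071 + (1 - 15600)) + (15292*(-1/9955) + 8114*(-1/10585)) = (-24071 - 15599) + (-15292/9955 - 8114/10585) = -39670 - 48528138/21074735 = -836083265588/21074735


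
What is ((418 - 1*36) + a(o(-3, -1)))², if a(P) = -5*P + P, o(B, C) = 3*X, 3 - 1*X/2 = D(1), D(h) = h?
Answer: 111556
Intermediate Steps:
X = 4 (X = 6 - 2*1 = 6 - 2 = 4)
o(B, C) = 12 (o(B, C) = 3*4 = 12)
a(P) = -4*P
((418 - 1*36) + a(o(-3, -1)))² = ((418 - 1*36) - 4*12)² = ((418 - 36) - 48)² = (382 - 48)² = 334² = 111556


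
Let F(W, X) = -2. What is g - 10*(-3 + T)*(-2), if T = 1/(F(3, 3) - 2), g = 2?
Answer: -63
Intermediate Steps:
T = -¼ (T = 1/(-2 - 2) = 1/(-4) = -¼ ≈ -0.25000)
g - 10*(-3 + T)*(-2) = 2 - 10*(-3 - ¼)*(-2) = 2 - (-65)*(-2)/2 = 2 - 10*13/2 = 2 - 65 = -63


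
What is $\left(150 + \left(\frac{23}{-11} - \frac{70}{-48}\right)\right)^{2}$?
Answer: $\frac{1554961489}{69696} \approx 22311.0$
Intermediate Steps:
$\left(150 + \left(\frac{23}{-11} - \frac{70}{-48}\right)\right)^{2} = \left(150 + \left(23 \left(- \frac{1}{11}\right) - - \frac{35}{24}\right)\right)^{2} = \left(150 + \left(- \frac{23}{11} + \frac{35}{24}\right)\right)^{2} = \left(150 - \frac{167}{264}\right)^{2} = \left(\frac{39433}{264}\right)^{2} = \frac{1554961489}{69696}$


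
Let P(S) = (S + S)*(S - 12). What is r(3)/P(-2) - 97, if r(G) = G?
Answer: -5429/56 ≈ -96.946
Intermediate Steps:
P(S) = 2*S*(-12 + S) (P(S) = (2*S)*(-12 + S) = 2*S*(-12 + S))
r(3)/P(-2) - 97 = 3/(2*(-2)*(-12 - 2)) - 97 = 3/(2*(-2)*(-14)) - 97 = 3/56 - 97 = -5429/56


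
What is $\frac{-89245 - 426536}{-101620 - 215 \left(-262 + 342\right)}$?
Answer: $\frac{515781}{118820} \approx 4.3409$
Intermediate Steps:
$\frac{-89245 - 426536}{-101620 - 215 \left(-262 + 342\right)} = - \frac{515781}{-101620 - 17200} = - \frac{515781}{-118820} = \left(-515781\right) \left(- \frac{1}{118820}\right) = \frac{515781}{118820}$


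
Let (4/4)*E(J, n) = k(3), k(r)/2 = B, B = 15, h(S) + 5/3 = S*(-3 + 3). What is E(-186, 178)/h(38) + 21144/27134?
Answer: -233634/13567 ≈ -17.221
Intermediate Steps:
h(S) = -5/3 (h(S) = -5/3 + S*(-3 + 3) = -5/3 + S*0 = -5/3 + 0 = -5/3)
k(r) = 30 (k(r) = 2*15 = 30)
E(J, n) = 30
E(-186, 178)/h(38) + 21144/27134 = 30/(-5/3) + 21144/27134 = 30*(-⅗) + 21144*(1/27134) = -18 + 10572/13567 = -233634/13567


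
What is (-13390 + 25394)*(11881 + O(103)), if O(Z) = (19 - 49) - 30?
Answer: 141899284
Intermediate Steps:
O(Z) = -60 (O(Z) = -30 - 30 = -60)
(-13390 + 25394)*(11881 + O(103)) = (-13390 + 25394)*(11881 - 60) = 12004*11821 = 141899284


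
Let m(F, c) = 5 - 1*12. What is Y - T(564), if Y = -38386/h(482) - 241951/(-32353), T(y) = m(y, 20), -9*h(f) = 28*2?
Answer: 5601675977/905884 ≈ 6183.7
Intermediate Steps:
m(F, c) = -7 (m(F, c) = 5 - 12 = -7)
h(f) = -56/9 (h(f) = -28*2/9 = -⅑*56 = -56/9)
T(y) = -7
Y = 5595334789/905884 (Y = -38386/(-56/9) - 241951/(-32353) = -38386*(-9/56) - 241951*(-1/32353) = 172737/28 + 241951/32353 = 5595334789/905884 ≈ 6176.7)
Y - T(564) = 5595334789/905884 - 1*(-7) = 5595334789/905884 + 7 = 5601675977/905884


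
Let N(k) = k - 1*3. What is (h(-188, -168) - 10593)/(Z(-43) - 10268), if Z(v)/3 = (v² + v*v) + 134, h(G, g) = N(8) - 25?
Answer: -10613/1228 ≈ -8.6425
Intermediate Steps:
N(k) = -3 + k (N(k) = k - 3 = -3 + k)
h(G, g) = -20 (h(G, g) = (-3 + 8) - 25 = 5 - 25 = -20)
Z(v) = 402 + 6*v² (Z(v) = 3*((v² + v*v) + 134) = 3*((v² + v²) + 134) = 3*(2*v² + 134) = 3*(134 + 2*v²) = 402 + 6*v²)
(h(-188, -168) - 10593)/(Z(-43) - 10268) = (-20 - 10593)/((402 + 6*(-43)²) - 10268) = -10613/((402 + 6*1849) - 10268) = -10613/((402 + 11094) - 10268) = -10613/(11496 - 10268) = -10613/1228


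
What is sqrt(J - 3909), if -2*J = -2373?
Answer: 33*I*sqrt(10)/2 ≈ 52.178*I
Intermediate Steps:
J = 2373/2 (J = -1/2*(-2373) = 2373/2 ≈ 1186.5)
sqrt(J - 3909) = sqrt(2373/2 - 3909) = sqrt(-5445/2) = 33*I*sqrt(10)/2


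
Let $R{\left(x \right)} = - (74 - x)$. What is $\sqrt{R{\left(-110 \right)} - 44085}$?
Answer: $i \sqrt{44269} \approx 210.4 i$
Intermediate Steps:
$R{\left(x \right)} = -74 + x$
$\sqrt{R{\left(-110 \right)} - 44085} = \sqrt{\left(-74 - 110\right) - 44085} = \sqrt{-184 - 44085} = \sqrt{-44269} = i \sqrt{44269}$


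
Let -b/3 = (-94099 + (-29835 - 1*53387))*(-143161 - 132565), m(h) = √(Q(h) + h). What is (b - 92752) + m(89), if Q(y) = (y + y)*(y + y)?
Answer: -146676122890 + √31773 ≈ -1.4668e+11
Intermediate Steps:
Q(y) = 4*y² (Q(y) = (2*y)*(2*y) = 4*y²)
m(h) = √(h + 4*h²) (m(h) = √(4*h² + h) = √(h + 4*h²))
b = -146676030138 (b = -3*(-94099 + (-29835 - 1*53387))*(-143161 - 132565) = -3*(-94099 + (-29835 - 53387))*(-275726) = -3*(-94099 - 83222)*(-275726) = -(-531963)*(-275726) = -3*48892010046 = -146676030138)
(b - 92752) + m(89) = (-146676030138 - 92752) + √(89*(1 + 4*89)) = -146676122890 + √(89*(1 + 356)) = -146676122890 + √(89*357) = -146676122890 + √31773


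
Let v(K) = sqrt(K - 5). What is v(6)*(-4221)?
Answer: -4221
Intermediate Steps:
v(K) = sqrt(-5 + K)
v(6)*(-4221) = sqrt(-5 + 6)*(-4221) = sqrt(1)*(-4221) = 1*(-4221) = -4221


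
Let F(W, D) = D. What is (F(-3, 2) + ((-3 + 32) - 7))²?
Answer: 576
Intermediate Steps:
(F(-3, 2) + ((-3 + 32) - 7))² = (2 + ((-3 + 32) - 7))² = (2 + (29 - 7))² = (2 + 22)² = 24² = 576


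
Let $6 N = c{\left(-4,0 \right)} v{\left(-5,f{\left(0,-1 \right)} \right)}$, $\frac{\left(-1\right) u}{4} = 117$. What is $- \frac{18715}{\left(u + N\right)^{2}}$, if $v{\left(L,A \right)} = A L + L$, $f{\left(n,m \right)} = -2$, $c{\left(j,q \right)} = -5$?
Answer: $- \frac{673740}{8025889} \approx -0.083946$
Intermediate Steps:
$u = -468$ ($u = \left(-4\right) 117 = -468$)
$v{\left(L,A \right)} = L + A L$
$N = - \frac{25}{6}$ ($N = \frac{\left(-5\right) \left(- 5 \left(1 - 2\right)\right)}{6} = \frac{\left(-5\right) \left(\left(-5\right) \left(-1\right)\right)}{6} = \frac{\left(-5\right) 5}{6} = \frac{1}{6} \left(-25\right) = - \frac{25}{6} \approx -4.1667$)
$- \frac{18715}{\left(u + N\right)^{2}} = - \frac{18715}{\left(-468 - \frac{25}{6}\right)^{2}} = - \frac{18715}{\left(- \frac{2833}{6}\right)^{2}} = - \frac{18715}{\frac{8025889}{36}} = \left(-18715\right) \frac{36}{8025889} = - \frac{673740}{8025889}$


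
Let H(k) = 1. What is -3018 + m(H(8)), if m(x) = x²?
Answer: -3017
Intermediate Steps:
-3018 + m(H(8)) = -3018 + 1² = -3018 + 1 = -3017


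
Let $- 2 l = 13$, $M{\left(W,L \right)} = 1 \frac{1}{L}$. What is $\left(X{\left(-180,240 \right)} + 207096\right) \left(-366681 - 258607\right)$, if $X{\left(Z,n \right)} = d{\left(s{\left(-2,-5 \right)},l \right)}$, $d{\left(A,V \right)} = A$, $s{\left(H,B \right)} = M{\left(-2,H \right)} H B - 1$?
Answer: $-129490891920$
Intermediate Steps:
$M{\left(W,L \right)} = \frac{1}{L}$
$l = - \frac{13}{2}$ ($l = \left(- \frac{1}{2}\right) 13 = - \frac{13}{2} \approx -6.5$)
$s{\left(H,B \right)} = -1 + B$ ($s{\left(H,B \right)} = \frac{H}{H} B - 1 = 1 B - 1 = B - 1 = -1 + B$)
$X{\left(Z,n \right)} = -6$ ($X{\left(Z,n \right)} = -1 - 5 = -6$)
$\left(X{\left(-180,240 \right)} + 207096\right) \left(-366681 - 258607\right) = \left(-6 + 207096\right) \left(-366681 - 258607\right) = 207090 \left(-625288\right) = -129490891920$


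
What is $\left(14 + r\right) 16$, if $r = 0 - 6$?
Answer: $128$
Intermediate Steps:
$r = -6$ ($r = 0 - 6 = -6$)
$\left(14 + r\right) 16 = \left(14 - 6\right) 16 = 8 \cdot 16 = 128$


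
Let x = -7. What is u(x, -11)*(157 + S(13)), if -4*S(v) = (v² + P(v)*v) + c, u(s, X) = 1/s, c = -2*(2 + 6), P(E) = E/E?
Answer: -33/2 ≈ -16.500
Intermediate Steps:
P(E) = 1
c = -16 (c = -2*8 = -16)
S(v) = 4 - v/4 - v²/4 (S(v) = -((v² + 1*v) - 16)/4 = -((v² + v) - 16)/4 = -((v + v²) - 16)/4 = -(-16 + v + v²)/4 = 4 - v/4 - v²/4)
u(x, -11)*(157 + S(13)) = (157 + (4 - ¼*13 - ¼*13²))/(-7) = -(157 + (4 - 13/4 - ¼*169))/7 = -(157 + (4 - 13/4 - 169/4))/7 = -(157 - 83/2)/7 = -⅐*231/2 = -33/2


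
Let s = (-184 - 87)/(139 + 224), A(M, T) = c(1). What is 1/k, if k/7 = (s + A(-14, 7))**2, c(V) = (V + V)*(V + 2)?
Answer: 131769/25456543 ≈ 0.0051762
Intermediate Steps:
c(V) = 2*V*(2 + V) (c(V) = (2*V)*(2 + V) = 2*V*(2 + V))
A(M, T) = 6 (A(M, T) = 2*1*(2 + 1) = 2*1*3 = 6)
s = -271/363 ≈ -0.74656
k = 25456543/131769 (k = 7*(-271/363 + 6)**2 = 7*(1907/363)**2 = 7*(3636649/131769) = 25456543/131769 ≈ 193.19)
1/k = 1/(25456543/131769) = 131769/25456543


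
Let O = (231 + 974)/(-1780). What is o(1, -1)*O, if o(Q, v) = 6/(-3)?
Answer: 241/178 ≈ 1.3539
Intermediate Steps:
o(Q, v) = -2 (o(Q, v) = 6*(-⅓) = -2)
O = -241/356 (O = 1205*(-1/1780) = -241/356 ≈ -0.67697)
o(1, -1)*O = -2*(-241/356) = 241/178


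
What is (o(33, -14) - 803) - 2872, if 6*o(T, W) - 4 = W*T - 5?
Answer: -22513/6 ≈ -3752.2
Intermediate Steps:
o(T, W) = -1/6 + T*W/6 (o(T, W) = 2/3 + (W*T - 5)/6 = 2/3 + (T*W - 5)/6 = 2/3 + (-5 + T*W)/6 = 2/3 + (-5/6 + T*W/6) = -1/6 + T*W/6)
(o(33, -14) - 803) - 2872 = ((-1/6 + (1/6)*33*(-14)) - 803) - 2872 = ((-1/6 - 77) - 803) - 2872 = (-463/6 - 803) - 2872 = -5281/6 - 2872 = -22513/6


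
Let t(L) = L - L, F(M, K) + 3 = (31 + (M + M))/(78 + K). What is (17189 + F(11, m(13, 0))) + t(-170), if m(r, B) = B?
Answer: 1340561/78 ≈ 17187.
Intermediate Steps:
F(M, K) = -3 + (31 + 2*M)/(78 + K) (F(M, K) = -3 + (31 + (M + M))/(78 + K) = -3 + (31 + 2*M)/(78 + K))
t(L) = 0
(17189 + F(11, m(13, 0))) + t(-170) = (17189 + (-203 - 3*0 + 2*11)/(78 + 0)) + 0 = (17189 + (-203 + 0 + 22)/78) + 0 = (17189 + (1/78)*(-181)) + 0 = (17189 - 181/78) + 0 = 1340561/78 + 0 = 1340561/78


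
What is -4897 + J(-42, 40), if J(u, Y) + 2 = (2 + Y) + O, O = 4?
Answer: -4853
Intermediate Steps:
J(u, Y) = 4 + Y (J(u, Y) = -2 + ((2 + Y) + 4) = -2 + (6 + Y) = 4 + Y)
-4897 + J(-42, 40) = -4897 + (4 + 40) = -4897 + 44 = -4853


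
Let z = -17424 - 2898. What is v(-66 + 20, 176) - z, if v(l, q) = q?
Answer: 20498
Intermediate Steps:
z = -20322
v(-66 + 20, 176) - z = 176 - 1*(-20322) = 176 + 20322 = 20498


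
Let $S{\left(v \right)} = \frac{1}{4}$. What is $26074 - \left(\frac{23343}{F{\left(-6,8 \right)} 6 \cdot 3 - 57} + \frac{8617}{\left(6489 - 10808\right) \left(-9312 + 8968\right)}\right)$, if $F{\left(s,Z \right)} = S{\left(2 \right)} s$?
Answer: $\frac{39151947269}{1485736} \approx 26352.0$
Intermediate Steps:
$S{\left(v \right)} = \frac{1}{4}$
$F{\left(s,Z \right)} = \frac{s}{4}$
$26074 - \left(\frac{23343}{F{\left(-6,8 \right)} 6 \cdot 3 - 57} + \frac{8617}{\left(6489 - 10808\right) \left(-9312 + 8968\right)}\right) = 26074 - \left(\frac{23343}{\frac{1}{4} \left(-6\right) 6 \cdot 3 - 57} + \frac{8617}{\left(6489 - 10808\right) \left(-9312 + 8968\right)}\right) = 26074 - \left(\frac{23343}{\left(- \frac{3}{2}\right) 18 - 57} + \frac{8617}{\left(-4319\right) \left(-344\right)}\right) = 26074 - \left(\frac{23343}{-27 - 57} + \frac{8617}{1485736}\right) = 26074 - \left(\frac{23343}{-84} + 8617 \cdot \frac{1}{1485736}\right) = 26074 - \left(23343 \left(- \frac{1}{84}\right) + \frac{1231}{212248}\right) = 26074 - \left(- \frac{7781}{28} + \frac{1231}{212248}\right) = 26074 - - \frac{412866805}{1485736} = 26074 + \frac{412866805}{1485736} = \frac{39151947269}{1485736}$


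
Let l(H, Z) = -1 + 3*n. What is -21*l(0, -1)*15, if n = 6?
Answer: -5355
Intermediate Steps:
l(H, Z) = 17 (l(H, Z) = -1 + 3*6 = -1 + 18 = 17)
-21*l(0, -1)*15 = -21*17*15 = -357*15 = -5355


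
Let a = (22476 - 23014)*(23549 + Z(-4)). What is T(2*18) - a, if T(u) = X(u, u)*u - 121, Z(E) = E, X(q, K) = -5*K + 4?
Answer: 12660753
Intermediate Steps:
X(q, K) = 4 - 5*K
T(u) = -121 + u*(4 - 5*u) (T(u) = (4 - 5*u)*u - 121 = u*(4 - 5*u) - 121 = -121 + u*(4 - 5*u))
a = -12667210 (a = (22476 - 23014)*(23549 - 4) = -538*23545 = -12667210)
T(2*18) - a = (-121 - 2*18*(-4 + 5*(2*18))) - 1*(-12667210) = (-121 - 1*36*(-4 + 5*36)) + 12667210 = (-121 - 1*36*(-4 + 180)) + 12667210 = (-121 - 1*36*176) + 12667210 = (-121 - 6336) + 12667210 = -6457 + 12667210 = 12660753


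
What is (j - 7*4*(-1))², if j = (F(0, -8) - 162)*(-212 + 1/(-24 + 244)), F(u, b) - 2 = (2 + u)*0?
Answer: 139442496400/121 ≈ 1.1524e+9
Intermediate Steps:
F(u, b) = 2 (F(u, b) = 2 + (2 + u)*0 = 2 + 0 = 2)
j = 373112/11 (j = (2 - 162)*(-212 + 1/(-24 + 244)) = -160*(-212 + 1/220) = -160*(-46639/220) = 373112/11 ≈ 33919.)
(j - 7*4*(-1))² = (373112/11 - 7*4*(-1))² = (373112/11 - 28*(-1))² = (373112/11 + 28)² = (373420/11)² = 139442496400/121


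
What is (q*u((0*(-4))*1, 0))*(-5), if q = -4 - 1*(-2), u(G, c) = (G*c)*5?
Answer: 0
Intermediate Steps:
u(G, c) = 5*G*c
q = -2 (q = -4 + 2 = -2)
(q*u((0*(-4))*1, 0))*(-5) = -10*(0*(-4))*1*0*(-5) = -10*0*1*0*(-5) = -10*0*0*(-5) = -2*0*(-5) = 0*(-5) = 0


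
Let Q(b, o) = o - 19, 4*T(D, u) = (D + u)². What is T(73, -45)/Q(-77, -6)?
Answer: -196/25 ≈ -7.8400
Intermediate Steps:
T(D, u) = (D + u)²/4
Q(b, o) = -19 + o
T(73, -45)/Q(-77, -6) = ((73 - 45)²/4)/(-19 - 6) = ((¼)*28²)/(-25) = ((¼)*784)*(-1/25) = 196*(-1/25) = -196/25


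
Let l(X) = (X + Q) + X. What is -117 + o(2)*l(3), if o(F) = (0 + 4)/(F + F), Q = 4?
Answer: -107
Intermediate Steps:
o(F) = 2/F (o(F) = 4/((2*F)) = 4*(1/(2*F)) = 2/F)
l(X) = 4 + 2*X (l(X) = (X + 4) + X = (4 + X) + X = 4 + 2*X)
-117 + o(2)*l(3) = -117 + (2/2)*(4 + 2*3) = -117 + (2*(1/2))*(4 + 6) = -117 + 1*10 = -117 + 10 = -107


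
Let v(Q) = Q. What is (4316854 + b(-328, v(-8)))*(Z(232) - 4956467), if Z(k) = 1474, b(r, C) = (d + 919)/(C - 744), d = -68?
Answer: -16085261760021501/752 ≈ -2.1390e+13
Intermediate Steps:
b(r, C) = 851/(-744 + C) (b(r, C) = (-68 + 919)/(C - 744) = 851/(-744 + C))
(4316854 + b(-328, v(-8)))*(Z(232) - 4956467) = (4316854 + 851/(-744 - 8))*(1474 - 4956467) = (4316854 + 851/(-752))*(-4954993) = (4316854 + 851*(-1/752))*(-4954993) = (4316854 - 851/752)*(-4954993) = (3246273357/752)*(-4954993) = -16085261760021501/752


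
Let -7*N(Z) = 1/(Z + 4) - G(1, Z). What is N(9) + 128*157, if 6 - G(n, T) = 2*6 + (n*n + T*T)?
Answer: 1827591/91 ≈ 20083.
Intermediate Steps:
G(n, T) = -6 - T**2 - n**2 (G(n, T) = 6 - (2*6 + (n*n + T*T)) = 6 - (12 + (n**2 + T**2)) = 6 - (12 + (T**2 + n**2)) = 6 - (12 + T**2 + n**2) = 6 + (-12 - T**2 - n**2) = -6 - T**2 - n**2)
N(Z) = -1 - Z**2/7 - 1/(7*(4 + Z)) (N(Z) = -(1/(Z + 4) - (-6 - Z**2 - 1*1**2))/7 = -(1/(4 + Z) - (-6 - Z**2 - 1*1))/7 = -(1/(4 + Z) - (-6 - Z**2 - 1))/7 = -(1/(4 + Z) - (-7 - Z**2))/7 = -(1/(4 + Z) + (7 + Z**2))/7 = -(7 + Z**2 + 1/(4 + Z))/7 = -1 - Z**2/7 - 1/(7*(4 + Z)))
N(9) + 128*157 = (-29 - 4*9**2 - 1*9*(7 + 9**2))/(7*(4 + 9)) + 128*157 = (1/7)*(-29 - 4*81 - 1*9*(7 + 81))/13 + 20096 = (1/7)*(1/13)*(-29 - 324 - 1*9*88) + 20096 = (1/7)*(1/13)*(-29 - 324 - 792) + 20096 = (1/7)*(1/13)*(-1145) + 20096 = -1145/91 + 20096 = 1827591/91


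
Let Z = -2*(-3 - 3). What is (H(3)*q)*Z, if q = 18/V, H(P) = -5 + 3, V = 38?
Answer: -216/19 ≈ -11.368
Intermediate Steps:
H(P) = -2
q = 9/19 (q = 18/38 = 18*(1/38) = 9/19 ≈ 0.47368)
Z = 12 (Z = -2*(-6) = 12)
(H(3)*q)*Z = -2*9/19*12 = -18/19*12 = -216/19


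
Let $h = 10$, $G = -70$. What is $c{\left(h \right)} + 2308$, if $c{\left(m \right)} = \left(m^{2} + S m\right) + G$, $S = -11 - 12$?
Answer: $2108$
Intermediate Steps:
$S = -23$ ($S = -11 - 12 = -23$)
$c{\left(m \right)} = -70 + m^{2} - 23 m$ ($c{\left(m \right)} = \left(m^{2} - 23 m\right) - 70 = -70 + m^{2} - 23 m$)
$c{\left(h \right)} + 2308 = \left(-70 + 10^{2} - 230\right) + 2308 = \left(-70 + 100 - 230\right) + 2308 = -200 + 2308 = 2108$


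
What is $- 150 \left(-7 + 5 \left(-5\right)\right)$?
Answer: $4800$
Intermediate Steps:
$- 150 \left(-7 + 5 \left(-5\right)\right) = - 150 \left(-7 - 25\right) = \left(-150\right) \left(-32\right) = 4800$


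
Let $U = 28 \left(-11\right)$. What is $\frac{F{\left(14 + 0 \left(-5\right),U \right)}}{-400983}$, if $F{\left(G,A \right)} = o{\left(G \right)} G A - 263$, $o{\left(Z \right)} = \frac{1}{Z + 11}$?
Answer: $\frac{3629}{3341525} \approx 0.001086$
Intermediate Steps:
$U = -308$
$o{\left(Z \right)} = \frac{1}{11 + Z}$
$F{\left(G,A \right)} = -263 + \frac{A G}{11 + G}$ ($F{\left(G,A \right)} = \frac{G}{11 + G} A - 263 = \frac{A G}{11 + G} - 263 = -263 + \frac{A G}{11 + G}$)
$\frac{F{\left(14 + 0 \left(-5\right),U \right)}}{-400983} = \frac{\frac{1}{11 + \left(14 + 0 \left(-5\right)\right)} \left(-2893 - 263 \left(14 + 0 \left(-5\right)\right) - 308 \left(14 + 0 \left(-5\right)\right)\right)}{-400983} = \frac{-2893 - 263 \left(14 + 0\right) - 308 \left(14 + 0\right)}{11 + \left(14 + 0\right)} \left(- \frac{1}{400983}\right) = \frac{-2893 - 3682 - 4312}{11 + 14} \left(- \frac{1}{400983}\right) = \frac{-2893 - 3682 - 4312}{25} \left(- \frac{1}{400983}\right) = \frac{1}{25} \left(-10887\right) \left(- \frac{1}{400983}\right) = \left(- \frac{10887}{25}\right) \left(- \frac{1}{400983}\right) = \frac{3629}{3341525}$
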